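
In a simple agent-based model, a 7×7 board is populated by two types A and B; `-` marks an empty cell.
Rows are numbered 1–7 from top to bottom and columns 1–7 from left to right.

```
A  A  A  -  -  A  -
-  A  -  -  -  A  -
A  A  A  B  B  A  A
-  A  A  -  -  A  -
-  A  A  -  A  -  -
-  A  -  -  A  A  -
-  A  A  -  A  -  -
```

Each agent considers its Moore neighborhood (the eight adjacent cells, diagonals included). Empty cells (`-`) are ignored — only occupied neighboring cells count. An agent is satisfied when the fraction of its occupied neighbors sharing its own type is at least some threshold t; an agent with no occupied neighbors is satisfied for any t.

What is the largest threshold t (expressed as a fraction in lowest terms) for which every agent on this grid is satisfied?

Row 1: (1,1)A 2/2 · (1,2)A 3/3 · (1,3)A 2/2 · (1,6)A 1/1
Row 2: (2,2)A 6/6 · (2,6)A 3/4
Row 3: (3,1)A 3/3 · (3,2)A 5/5 · (3,3)A 4/5 · (3,4)B 1/3 · (3,5)B 1/4 · (3,6)A 3/4 · (3,7)A 3/3
Row 4: (4,2)A 6/6 · (4,3)A 5/6 · (4,6)A 3/4
Row 5: (5,2)A 4/4 · (5,3)A 4/4 · (5,5)A 3/3
Row 6: (6,2)A 4/4 · (6,5)A 3/3 · (6,6)A 3/3
Row 7: (7,2)A 2/2 · (7,3)A 2/2 · (7,5)A 2/2
The smallest same-type fraction is 1/4 at (3,5), which reduces to 1/4. Any threshold above that leaves this agent unsatisfied.

1/4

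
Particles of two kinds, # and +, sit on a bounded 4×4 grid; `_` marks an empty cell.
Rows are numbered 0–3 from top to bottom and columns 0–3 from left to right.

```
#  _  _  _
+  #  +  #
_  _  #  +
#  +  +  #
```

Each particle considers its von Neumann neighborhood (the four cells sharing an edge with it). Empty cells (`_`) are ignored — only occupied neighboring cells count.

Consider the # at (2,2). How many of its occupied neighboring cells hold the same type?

0

Occupied neighbors of (2,2): (1,2)=+, (3,2)=+, (2,3)=+.
Same type (#): 0 of 3.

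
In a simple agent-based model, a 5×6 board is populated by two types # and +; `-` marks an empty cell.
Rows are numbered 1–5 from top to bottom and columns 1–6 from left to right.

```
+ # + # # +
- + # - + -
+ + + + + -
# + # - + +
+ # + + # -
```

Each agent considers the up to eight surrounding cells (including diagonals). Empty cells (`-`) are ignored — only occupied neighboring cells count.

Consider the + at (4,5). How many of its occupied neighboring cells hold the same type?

4

Occupied neighbors of (4,5): (3,4)=+, (3,5)=+, (4,6)=+, (5,4)=+, (5,5)=#.
Same type (+): 4 of 5.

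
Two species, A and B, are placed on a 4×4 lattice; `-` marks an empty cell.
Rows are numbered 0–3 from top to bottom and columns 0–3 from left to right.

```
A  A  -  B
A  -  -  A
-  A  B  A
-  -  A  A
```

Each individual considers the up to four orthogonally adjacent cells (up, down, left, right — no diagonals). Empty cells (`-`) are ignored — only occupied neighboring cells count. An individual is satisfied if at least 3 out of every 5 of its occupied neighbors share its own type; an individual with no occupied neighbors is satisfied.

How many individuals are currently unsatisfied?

(0,0)A 2/2 satisfied
(0,1)A 1/1 satisfied
(0,3)B 0/1 not
(1,0)A 1/1 satisfied
(1,3)A 1/2 not
(2,1)A 0/1 not
(2,2)B 0/3 not
(2,3)A 2/3 satisfied
(3,2)A 1/2 not
(3,3)A 2/2 satisfied
Unsatisfied: (0,3), (1,3), (2,1), (2,2), (3,2) — 5 in total.

5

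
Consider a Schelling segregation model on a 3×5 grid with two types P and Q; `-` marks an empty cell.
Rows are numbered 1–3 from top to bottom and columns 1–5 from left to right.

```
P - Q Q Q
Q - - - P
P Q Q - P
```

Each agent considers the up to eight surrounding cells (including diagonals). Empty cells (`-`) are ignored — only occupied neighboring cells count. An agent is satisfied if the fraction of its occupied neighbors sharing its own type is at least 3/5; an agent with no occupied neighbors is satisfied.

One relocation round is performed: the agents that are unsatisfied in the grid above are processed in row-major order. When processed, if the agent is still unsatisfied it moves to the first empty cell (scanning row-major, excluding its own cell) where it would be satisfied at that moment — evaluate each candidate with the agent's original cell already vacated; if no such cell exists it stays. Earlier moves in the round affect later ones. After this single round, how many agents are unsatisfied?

3

Initially unsatisfied (in order): (1,1), (1,5), (2,1), (2,5), (3,1).
  (1,1) → (3,4).
  (1,5) → (1,1).
  (2,1): now satisfied by earlier moves; stays.
  (2,5): now satisfied by earlier moves; stays.
  (3,1): no empty cell satisfies it; stays.
Resulting grid:
Q - Q Q -
Q - - - P
P Q Q P P
Unsatisfied now: (1,4), (3,1), (3,3).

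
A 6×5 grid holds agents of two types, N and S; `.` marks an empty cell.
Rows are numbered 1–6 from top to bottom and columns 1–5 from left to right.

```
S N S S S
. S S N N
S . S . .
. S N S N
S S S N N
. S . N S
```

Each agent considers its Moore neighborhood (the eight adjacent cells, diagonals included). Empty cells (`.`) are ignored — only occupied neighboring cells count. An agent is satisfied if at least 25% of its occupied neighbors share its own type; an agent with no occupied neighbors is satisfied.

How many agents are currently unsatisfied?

4

(1,1)S 1/2 ✓
(1,2)N 0/4 ✗
(1,3)S 3/5 ✓
(1,4)S 3/5 ✓
(1,5)S 1/3 ✓
(2,2)S 5/6 ✓
(2,3)S 4/6 ✓
(2,4)N 1/6 ✗
(2,5)N 1/3 ✓
(3,1)S 2/2 ✓
(3,3)S 4/6 ✓
(4,2)S 5/6 ✓
(4,3)N 1/6 ✗
(4,4)S 2/6 ✓
(4,5)N 2/3 ✓
(5,1)S 3/3 ✓
(5,2)S 4/5 ✓
(5,3)S 4/7 ✓
(5,4)N 4/7 ✓
(5,5)N 3/5 ✓
(6,2)S 3/3 ✓
(6,4)N 2/4 ✓
(6,5)S 0/3 ✗
Unsatisfied: (1,2), (2,4), (4,3), (6,5) — 4 in total.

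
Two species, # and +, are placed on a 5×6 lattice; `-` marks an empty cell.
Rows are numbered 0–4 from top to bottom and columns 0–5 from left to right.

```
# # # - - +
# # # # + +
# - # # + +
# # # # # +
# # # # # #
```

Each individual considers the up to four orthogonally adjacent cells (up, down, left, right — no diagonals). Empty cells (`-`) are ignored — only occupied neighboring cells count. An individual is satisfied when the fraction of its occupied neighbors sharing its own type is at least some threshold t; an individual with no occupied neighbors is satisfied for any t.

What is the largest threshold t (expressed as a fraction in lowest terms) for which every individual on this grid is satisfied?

Row 0: (0,0)# 2/2 · (0,1)# 3/3 · (0,2)# 2/2 · (0,5)+ 1/1
Row 1: (1,0)# 3/3 · (1,1)# 3/3 · (1,2)# 4/4 · (1,3)# 2/3 · (1,4)+ 2/3 · (1,5)+ 3/3
Row 2: (2,0)# 2/2 · (2,2)# 3/3 · (2,3)# 3/4 · (2,4)+ 2/4 · (2,5)+ 3/3
Row 3: (3,0)# 3/3 · (3,1)# 3/3 · (3,2)# 4/4 · (3,3)# 4/4 · (3,4)# 2/4 · (3,5)+ 1/3
Row 4: (4,0)# 2/2 · (4,1)# 3/3 · (4,2)# 3/3 · (4,3)# 3/3 · (4,4)# 3/3 · (4,5)# 1/2
The smallest same-type fraction is 1/3 at (3,5), which reduces to 1/3. Any threshold above that leaves this individual unsatisfied.

1/3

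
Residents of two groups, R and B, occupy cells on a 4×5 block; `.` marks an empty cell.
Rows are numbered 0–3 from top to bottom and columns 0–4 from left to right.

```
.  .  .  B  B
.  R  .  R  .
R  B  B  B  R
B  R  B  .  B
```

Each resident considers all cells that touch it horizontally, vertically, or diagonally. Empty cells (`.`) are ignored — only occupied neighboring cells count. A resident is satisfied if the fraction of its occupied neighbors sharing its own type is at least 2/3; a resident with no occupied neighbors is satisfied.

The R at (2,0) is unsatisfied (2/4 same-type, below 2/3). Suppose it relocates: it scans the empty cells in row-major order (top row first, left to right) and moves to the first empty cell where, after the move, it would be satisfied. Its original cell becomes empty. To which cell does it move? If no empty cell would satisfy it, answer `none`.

(0,0)

Vacating (2,0). Empty cells in order:
  (0,0): 1/1 same-type → satisfied — stop here.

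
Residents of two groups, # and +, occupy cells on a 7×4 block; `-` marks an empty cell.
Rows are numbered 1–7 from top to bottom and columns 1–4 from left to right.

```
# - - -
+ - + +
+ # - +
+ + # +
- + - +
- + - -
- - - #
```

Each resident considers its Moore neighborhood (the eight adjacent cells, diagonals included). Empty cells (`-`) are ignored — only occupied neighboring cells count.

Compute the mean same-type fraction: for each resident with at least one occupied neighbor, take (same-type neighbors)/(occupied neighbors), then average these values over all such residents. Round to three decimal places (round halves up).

Row 1: (1,1)# 0/1
Row 2: (2,1)+ 1/3 · (2,3)+ 2/3 · (2,4)+ 2/2
Row 3: (3,1)+ 3/4 · (3,2)# 1/6 · (3,4)+ 3/4
Row 4: (4,1)+ 3/4 · (4,2)+ 3/5 · (4,3)# 1/6 · (4,4)+ 2/3
Row 5: (5,2)+ 3/4 · (5,4)+ 1/2
Row 6: (6,2)+ 1/1
Row 7: (7,4)# — no occupied neighbors
Sum over 14 residents: 0/1 + 1/3 + 2/3 + 2/2 + 3/4 + 1/6 + 3/4 + 3/4 + 3/5 + 1/6 + 2/3 + 3/4 + 1/2 + 1/1 = 81/10; mean = 81/10 ÷ 14 = 81/140 = 0.578571… → 0.579.

0.579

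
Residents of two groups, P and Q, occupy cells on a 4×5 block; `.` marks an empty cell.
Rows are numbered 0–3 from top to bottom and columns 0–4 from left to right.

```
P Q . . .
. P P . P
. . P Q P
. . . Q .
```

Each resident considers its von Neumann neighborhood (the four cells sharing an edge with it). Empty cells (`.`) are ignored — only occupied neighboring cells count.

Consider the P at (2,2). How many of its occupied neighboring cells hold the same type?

Occupied neighbors of (2,2): (1,2)=P, (2,3)=Q.
Same type (P): 1 of 2.

1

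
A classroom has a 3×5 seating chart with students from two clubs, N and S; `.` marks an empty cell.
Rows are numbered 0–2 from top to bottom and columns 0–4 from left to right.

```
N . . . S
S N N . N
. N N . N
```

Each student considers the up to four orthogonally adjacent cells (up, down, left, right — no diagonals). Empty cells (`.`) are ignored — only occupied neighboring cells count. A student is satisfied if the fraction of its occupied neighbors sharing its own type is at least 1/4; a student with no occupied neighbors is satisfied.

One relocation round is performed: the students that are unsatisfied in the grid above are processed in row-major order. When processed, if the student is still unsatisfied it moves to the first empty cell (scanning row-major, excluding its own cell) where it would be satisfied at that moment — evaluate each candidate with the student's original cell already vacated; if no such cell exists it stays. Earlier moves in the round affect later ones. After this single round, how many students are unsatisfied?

0

Initially unsatisfied (in order): (0,0), (0,4), (1,0).
  (0,0) → (0,1).
  (0,4) → (0,0).
  (1,0): now satisfied by earlier moves; stays.
Resulting grid:
S N . . .
S N N . N
. N N . N
All satisfied now.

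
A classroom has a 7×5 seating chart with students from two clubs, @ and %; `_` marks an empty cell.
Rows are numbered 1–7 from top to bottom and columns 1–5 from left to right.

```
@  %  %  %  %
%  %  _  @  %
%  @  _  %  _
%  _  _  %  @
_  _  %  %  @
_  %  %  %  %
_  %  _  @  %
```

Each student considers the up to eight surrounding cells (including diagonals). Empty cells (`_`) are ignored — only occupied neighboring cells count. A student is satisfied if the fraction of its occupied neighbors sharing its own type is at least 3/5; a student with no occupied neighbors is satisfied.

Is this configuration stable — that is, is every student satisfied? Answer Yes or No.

(1,1)@ 0/3 unhappy
(1,2)% 3/4 ok
(1,3)% 3/4 ok
(1,4)% 3/4 ok
(1,5)% 2/3 ok
(2,1)% 3/5 ok
(2,2)% 4/6 ok
(2,4)@ 0/5 unhappy
(2,5)% 3/4 ok
(3,1)% 3/4 ok
(3,2)@ 0/4 unhappy
(3,4)% 2/4 unhappy
(4,1)% 1/2 unhappy
(4,4)% 3/5 ok
(4,5)@ 1/4 unhappy
(5,3)% 5/5 ok
(5,4)% 5/7 ok
(5,5)@ 1/5 unhappy
(6,2)% 3/3 ok
(6,3)% 5/6 ok
(6,4)% 5/7 ok
(6,5)% 3/5 ok
(7,2)% 2/2 ok
(7,4)@ 0/4 unhappy
(7,5)% 2/3 ok
For instance (1,1) has only 0/3 same-type neighbors, below 3/5.

No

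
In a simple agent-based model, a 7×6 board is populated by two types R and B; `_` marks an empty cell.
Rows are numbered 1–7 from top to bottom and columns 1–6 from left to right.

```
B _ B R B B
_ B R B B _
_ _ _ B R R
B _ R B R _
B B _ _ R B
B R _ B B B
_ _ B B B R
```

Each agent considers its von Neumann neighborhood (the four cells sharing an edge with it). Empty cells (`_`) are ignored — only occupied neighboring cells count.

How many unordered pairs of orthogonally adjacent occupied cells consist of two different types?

Scan each occupied cell's neighbors to the right and below so each pair is counted once.
From row 1: 4 unlike of 6 pairs (running 4/6).
From row 2: 3 unlike of 5 pairs (running 7/11).
From row 3: 1 unlike of 4 pairs (running 8/15).
From row 4: 2 unlike of 4 pairs (running 10/19).
From row 5: 3 unlike of 6 pairs (running 13/25).
From row 6: 2 unlike of 6 pairs (running 15/31).
From row 7: 1 unlike of 3 pairs (running 16/34).
Total adjacent occupied pairs: 34; unlike-type pairs: 16.

16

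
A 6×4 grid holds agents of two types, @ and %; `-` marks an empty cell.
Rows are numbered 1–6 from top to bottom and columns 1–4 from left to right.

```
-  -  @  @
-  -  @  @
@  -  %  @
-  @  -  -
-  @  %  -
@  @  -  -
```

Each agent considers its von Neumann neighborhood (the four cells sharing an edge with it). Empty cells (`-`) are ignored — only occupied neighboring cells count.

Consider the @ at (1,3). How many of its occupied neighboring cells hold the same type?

2

Occupied neighbors of (1,3): (2,3)=@, (1,4)=@.
Same type (@): 2 of 2.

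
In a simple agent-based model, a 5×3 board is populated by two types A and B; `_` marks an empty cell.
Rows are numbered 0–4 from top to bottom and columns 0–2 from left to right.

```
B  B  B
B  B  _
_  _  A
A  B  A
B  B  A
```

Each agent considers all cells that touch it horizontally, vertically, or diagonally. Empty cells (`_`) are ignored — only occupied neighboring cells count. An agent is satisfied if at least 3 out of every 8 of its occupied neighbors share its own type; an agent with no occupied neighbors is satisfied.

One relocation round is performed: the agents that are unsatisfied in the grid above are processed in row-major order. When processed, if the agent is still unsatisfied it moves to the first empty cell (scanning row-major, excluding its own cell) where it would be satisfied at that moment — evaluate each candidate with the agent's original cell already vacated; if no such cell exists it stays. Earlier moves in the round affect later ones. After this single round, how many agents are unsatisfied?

Initially unsatisfied (in order): (2,2), (3,0), (3,1), (4,2).
  (2,2) → (2,1).
  (3,0) → (2,2).
  (3,1) → (1,2).
  (4,2): now satisfied by earlier moves; stays.
Resulting grid:
B B B
B B B
_ A A
_ _ A
B B A
Unsatisfied now: (4,1).

1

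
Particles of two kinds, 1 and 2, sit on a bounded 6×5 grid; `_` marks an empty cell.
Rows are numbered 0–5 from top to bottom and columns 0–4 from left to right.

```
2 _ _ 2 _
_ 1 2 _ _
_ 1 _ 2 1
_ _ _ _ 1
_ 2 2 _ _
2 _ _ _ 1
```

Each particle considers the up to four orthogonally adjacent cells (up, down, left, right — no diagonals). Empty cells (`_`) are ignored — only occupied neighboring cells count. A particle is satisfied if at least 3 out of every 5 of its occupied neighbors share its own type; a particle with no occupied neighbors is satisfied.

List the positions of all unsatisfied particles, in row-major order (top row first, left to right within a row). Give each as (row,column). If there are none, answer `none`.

(1,1), (1,2), (2,3), (2,4)

(0,0)2 0/0 satisfied
(0,3)2 0/0 satisfied
(1,1)1 1/2 not
(1,2)2 0/1 not
(2,1)1 1/1 satisfied
(2,3)2 0/1 not
(2,4)1 1/2 not
(3,4)1 1/1 satisfied
(4,1)2 1/1 satisfied
(4,2)2 1/1 satisfied
(5,0)2 0/0 satisfied
(5,4)1 0/0 satisfied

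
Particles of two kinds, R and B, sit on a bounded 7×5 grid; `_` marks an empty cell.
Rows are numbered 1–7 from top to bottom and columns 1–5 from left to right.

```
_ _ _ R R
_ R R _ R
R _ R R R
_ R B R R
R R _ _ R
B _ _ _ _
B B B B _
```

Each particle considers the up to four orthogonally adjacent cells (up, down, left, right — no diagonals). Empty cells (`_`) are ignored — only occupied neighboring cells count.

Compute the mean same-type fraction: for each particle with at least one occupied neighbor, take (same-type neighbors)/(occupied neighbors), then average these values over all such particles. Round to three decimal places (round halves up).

(1,4)R 1/1
(1,5)R 2/2
(2,2)R 1/1
(2,3)R 2/2
(2,5)R 2/2
(3,1)R — no occupied neighbors
(3,3)R 2/3
(3,4)R 3/3
(3,5)R 3/3
(4,2)R 1/2
(4,3)B 0/3
(4,4)R 2/3
(4,5)R 3/3
(5,1)R 1/2
(5,2)R 2/2
(5,5)R 1/1
(6,1)B 1/2
(7,1)B 2/2
(7,2)B 2/2
(7,3)B 2/2
(7,4)B 1/1
Sum over 20 particles: 1/1 + 2/2 + 1/1 + 2/2 + 2/2 + 2/3 + 3/3 + 3/3 + 1/2 + 0/3 + 2/3 + 3/3 + 1/2 + 2/2 + 1/1 + 1/2 + 2/2 + 2/2 + 2/2 + 1/1 = 101/6; mean = 101/6 ÷ 20 = 101/120 = 0.841666… → 0.842.

0.842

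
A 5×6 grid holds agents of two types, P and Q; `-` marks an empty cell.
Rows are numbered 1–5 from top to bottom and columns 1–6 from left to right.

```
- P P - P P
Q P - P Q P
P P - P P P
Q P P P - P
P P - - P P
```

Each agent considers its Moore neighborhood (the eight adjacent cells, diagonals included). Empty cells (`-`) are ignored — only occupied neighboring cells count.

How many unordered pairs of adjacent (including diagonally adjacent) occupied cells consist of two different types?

16

Scan each occupied cell's neighbors to the right and below (and the two forward diagonals) so each pair is counted once.
From row 1: 3 unlike of 11 pairs (running 3/11).
From row 2: 8 unlike of 14 pairs (running 11/25).
From row 3: 2 unlike of 13 pairs (running 13/38).
From row 4: 3 unlike of 11 pairs (running 16/49).
From row 5: 0 unlike of 2 pairs (running 16/51).
Total adjacent occupied pairs: 51; unlike-type pairs: 16.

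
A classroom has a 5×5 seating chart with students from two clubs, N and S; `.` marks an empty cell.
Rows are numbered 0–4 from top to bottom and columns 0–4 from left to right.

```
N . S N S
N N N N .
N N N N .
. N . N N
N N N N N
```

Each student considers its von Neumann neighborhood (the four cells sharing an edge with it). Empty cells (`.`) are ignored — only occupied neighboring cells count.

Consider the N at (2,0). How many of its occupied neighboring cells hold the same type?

Occupied neighbors of (2,0): (1,0)=N, (2,1)=N.
Same type (N): 2 of 2.

2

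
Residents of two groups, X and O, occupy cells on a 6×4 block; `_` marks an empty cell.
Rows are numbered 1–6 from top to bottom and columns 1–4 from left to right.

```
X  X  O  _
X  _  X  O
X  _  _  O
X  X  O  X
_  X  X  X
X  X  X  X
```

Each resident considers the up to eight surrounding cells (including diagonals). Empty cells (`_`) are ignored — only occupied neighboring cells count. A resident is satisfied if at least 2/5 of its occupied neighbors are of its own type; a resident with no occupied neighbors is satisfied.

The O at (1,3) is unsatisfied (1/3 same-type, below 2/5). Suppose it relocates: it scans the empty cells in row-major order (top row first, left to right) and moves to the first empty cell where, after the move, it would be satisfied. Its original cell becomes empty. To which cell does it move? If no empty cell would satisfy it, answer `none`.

(1,4)

Vacating (1,3). Empty cells in order:
  (1,4): 1/2 same-type → satisfied — stop here.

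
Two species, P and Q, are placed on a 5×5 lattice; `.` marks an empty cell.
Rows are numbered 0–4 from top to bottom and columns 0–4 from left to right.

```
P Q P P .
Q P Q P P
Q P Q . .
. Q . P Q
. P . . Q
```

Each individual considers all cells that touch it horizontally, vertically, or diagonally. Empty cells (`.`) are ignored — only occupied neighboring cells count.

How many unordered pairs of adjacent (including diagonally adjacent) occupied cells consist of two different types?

21

Scan each occupied cell's neighbors to the right and below (and the two forward diagonals) so each pair is counted once.
From row 0: 6 unlike of 14 pairs (running 6/14).
From row 1: 8 unlike of 12 pairs (running 14/26).
From row 2: 4 unlike of 6 pairs (running 18/32).
From row 3: 3 unlike of 4 pairs (running 21/36).
Total adjacent occupied pairs: 36; unlike-type pairs: 21.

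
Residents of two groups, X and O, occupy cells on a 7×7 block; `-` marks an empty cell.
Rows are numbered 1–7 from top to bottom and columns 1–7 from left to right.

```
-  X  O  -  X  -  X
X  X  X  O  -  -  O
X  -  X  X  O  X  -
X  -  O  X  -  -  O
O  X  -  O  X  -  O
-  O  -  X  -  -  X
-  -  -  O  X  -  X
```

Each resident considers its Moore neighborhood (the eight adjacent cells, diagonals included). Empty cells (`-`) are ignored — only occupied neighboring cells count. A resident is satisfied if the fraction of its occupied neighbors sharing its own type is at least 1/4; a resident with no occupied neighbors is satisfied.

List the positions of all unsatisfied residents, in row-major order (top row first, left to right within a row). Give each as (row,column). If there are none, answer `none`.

(1,5), (1,7), (2,7), (3,6), (4,3), (7,4)

Row 1: (1,2)X 3/4 ✓ · (1,3)O 1/4 ✓ · (1,5)X 0/1 ✗ · (1,7)X 0/1 ✗
Row 2: (2,1)X 3/3 ✓ · (2,2)X 5/6 ✓ · (2,3)X 4/6 ✓ · (2,4)O 2/6 ✓ · (2,7)O 0/2 ✗
Row 3: (3,1)X 3/3 ✓ · (3,3)X 4/6 ✓ · (3,4)X 3/6 ✓ · (3,5)O 1/4 ✓ · (3,6)X 0/3 ✗
Row 4: (4,1)X 2/3 ✓ · (4,3)O 1/5 ✗ · (4,4)X 3/6 ✓ · (4,7)O 1/2 ✓
Row 5: (5,1)O 1/3 ✓ · (5,2)X 1/4 ✓ · (5,4)O 1/4 ✓ · (5,5)X 2/3 ✓ · (5,7)O 1/2 ✓
Row 6: (6,2)O 1/2 ✓ · (6,4)X 2/4 ✓ · (6,7)X 1/2 ✓
Row 7: (7,4)O 0/2 ✗ · (7,5)X 1/2 ✓ · (7,7)X 1/1 ✓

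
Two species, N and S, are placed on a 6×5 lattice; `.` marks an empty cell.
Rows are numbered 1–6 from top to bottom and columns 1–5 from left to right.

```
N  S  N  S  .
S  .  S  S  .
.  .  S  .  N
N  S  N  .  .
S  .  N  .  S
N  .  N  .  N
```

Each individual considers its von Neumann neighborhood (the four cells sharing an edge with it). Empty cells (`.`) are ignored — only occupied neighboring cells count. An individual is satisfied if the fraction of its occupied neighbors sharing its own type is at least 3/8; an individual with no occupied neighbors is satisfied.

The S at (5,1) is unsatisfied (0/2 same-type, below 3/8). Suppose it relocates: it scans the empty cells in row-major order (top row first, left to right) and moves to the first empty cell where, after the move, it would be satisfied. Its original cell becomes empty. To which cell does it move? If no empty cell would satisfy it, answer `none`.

Vacating (5,1). Empty cells in order:
  (1,5): 1/1 same-type → satisfied — stop here.

(1,5)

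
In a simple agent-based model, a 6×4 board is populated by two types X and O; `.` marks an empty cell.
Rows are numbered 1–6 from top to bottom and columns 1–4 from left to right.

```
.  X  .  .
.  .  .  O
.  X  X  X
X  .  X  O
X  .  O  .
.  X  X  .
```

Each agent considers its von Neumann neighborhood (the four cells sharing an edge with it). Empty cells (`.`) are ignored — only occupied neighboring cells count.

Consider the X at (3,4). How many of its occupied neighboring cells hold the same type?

Occupied neighbors of (3,4): (2,4)=O, (4,4)=O, (3,3)=X.
Same type (X): 1 of 3.

1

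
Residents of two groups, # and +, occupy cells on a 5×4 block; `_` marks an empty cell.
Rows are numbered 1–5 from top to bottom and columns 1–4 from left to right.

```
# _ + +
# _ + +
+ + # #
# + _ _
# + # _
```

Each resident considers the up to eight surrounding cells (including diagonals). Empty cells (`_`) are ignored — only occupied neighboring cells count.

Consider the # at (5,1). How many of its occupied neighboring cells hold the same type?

Occupied neighbors of (5,1): (4,1)=#, (4,2)=+, (5,2)=+.
Same type (#): 1 of 3.

1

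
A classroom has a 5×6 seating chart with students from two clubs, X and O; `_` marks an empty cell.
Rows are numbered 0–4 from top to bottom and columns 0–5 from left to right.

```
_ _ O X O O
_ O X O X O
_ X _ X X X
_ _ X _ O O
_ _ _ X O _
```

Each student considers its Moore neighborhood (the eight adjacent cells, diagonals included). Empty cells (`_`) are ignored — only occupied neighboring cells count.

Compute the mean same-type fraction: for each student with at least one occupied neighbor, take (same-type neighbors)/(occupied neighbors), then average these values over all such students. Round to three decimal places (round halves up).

0.510

(0,2)O 2/4
(0,3)X 2/5
(0,4)O 3/5
(0,5)O 2/3
(1,1)O 1/3
(1,2)X 3/6
(1,3)O 2/7
(1,4)X 4/8
(1,5)O 2/5
(2,1)X 2/3
(2,3)X 4/6
(2,4)X 3/7
(2,5)X 2/5
(3,2)X 3/3
(3,4)O 2/6
(3,5)O 2/4
(4,3)X 1/3
(4,4)O 2/3
Sum over 18 students: 2/4 + 2/5 + 3/5 + 2/3 + 1/3 + 3/6 + 2/7 + 4/8 + 2/5 + 2/3 + 4/6 + 3/7 + 2/5 + 3/3 + 2/6 + 2/4 + 1/3 + 2/3 = 964/105; mean = 964/105 ÷ 18 = 482/945 = 0.510052… → 0.510.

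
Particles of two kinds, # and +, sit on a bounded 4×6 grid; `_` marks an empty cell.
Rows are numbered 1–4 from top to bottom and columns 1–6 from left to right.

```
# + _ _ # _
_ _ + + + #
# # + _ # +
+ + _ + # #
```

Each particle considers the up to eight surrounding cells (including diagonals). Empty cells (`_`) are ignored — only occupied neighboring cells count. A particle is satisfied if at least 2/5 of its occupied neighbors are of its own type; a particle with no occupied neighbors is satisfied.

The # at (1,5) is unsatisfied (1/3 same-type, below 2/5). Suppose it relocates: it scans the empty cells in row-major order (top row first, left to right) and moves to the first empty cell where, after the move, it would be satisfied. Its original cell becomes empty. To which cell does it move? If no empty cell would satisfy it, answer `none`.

Vacating (1,5). Empty cells in order:
  (1,3): 0/3 same-type → still unsatisfied.
  (1,4): 0/3 same-type → still unsatisfied.
  (1,6): 1/2 same-type → satisfied — stop here.

(1,6)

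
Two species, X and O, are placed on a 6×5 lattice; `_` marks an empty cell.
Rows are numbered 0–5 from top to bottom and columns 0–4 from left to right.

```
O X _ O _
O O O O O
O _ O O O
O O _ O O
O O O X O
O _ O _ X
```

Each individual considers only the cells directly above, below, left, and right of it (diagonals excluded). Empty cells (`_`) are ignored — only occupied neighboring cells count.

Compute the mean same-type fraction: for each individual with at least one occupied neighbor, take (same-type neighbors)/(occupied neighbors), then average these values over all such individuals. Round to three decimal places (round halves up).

0.785

Row 0: (0,0)O 1/2 · (0,1)X 0/2 · (0,3)O 1/1
Row 1: (1,0)O 3/3 · (1,1)O 2/3 · (1,2)O 3/3 · (1,3)O 4/4 · (1,4)O 2/2
Row 2: (2,0)O 2/2 · (2,2)O 2/2 · (2,3)O 4/4 · (2,4)O 3/3
Row 3: (3,0)O 3/3 · (3,1)O 2/2 · (3,3)O 2/3 · (3,4)O 3/3
Row 4: (4,0)O 3/3 · (4,1)O 3/3 · (4,2)O 2/3 · (4,3)X 0/3 · (4,4)O 1/3
Row 5: (5,0)O 1/1 · (5,2)O 1/1 · (5,4)X 0/1
Sum over 24 individuals: 1/2 + 0/2 + 1/1 + 3/3 + 2/3 + 3/3 + 4/4 + 2/2 + 2/2 + 2/2 + 4/4 + 3/3 + 3/3 + 2/2 + 2/3 + 3/3 + 3/3 + 3/3 + 2/3 + 0/3 + 1/3 + 1/1 + 1/1 + 0/1 = 113/6; mean = 113/6 ÷ 24 = 113/144 = 0.784722… → 0.785.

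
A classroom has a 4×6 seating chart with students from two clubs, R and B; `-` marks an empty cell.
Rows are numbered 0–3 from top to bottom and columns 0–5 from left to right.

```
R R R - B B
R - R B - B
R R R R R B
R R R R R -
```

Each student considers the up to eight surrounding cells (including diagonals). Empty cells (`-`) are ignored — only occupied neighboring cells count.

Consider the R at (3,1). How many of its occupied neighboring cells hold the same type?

5

Occupied neighbors of (3,1): (2,0)=R, (2,1)=R, (2,2)=R, (3,0)=R, (3,2)=R.
Same type (R): 5 of 5.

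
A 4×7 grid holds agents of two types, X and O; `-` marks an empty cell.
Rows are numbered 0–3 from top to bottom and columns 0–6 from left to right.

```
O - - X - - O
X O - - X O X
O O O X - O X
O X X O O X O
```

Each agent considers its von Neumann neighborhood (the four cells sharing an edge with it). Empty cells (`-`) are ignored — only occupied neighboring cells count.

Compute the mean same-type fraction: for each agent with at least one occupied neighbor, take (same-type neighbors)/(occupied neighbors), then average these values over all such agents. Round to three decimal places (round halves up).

0.279

(0,0)O 0/1
(0,3)X — no occupied neighbors
(0,6)O 0/1
(1,0)X 0/3
(1,1)O 1/2
(1,4)X 0/1
(1,5)O 1/3
(1,6)X 1/3
(2,0)O 2/3
(2,1)O 3/4
(2,2)O 1/3
(2,3)X 0/2
(2,5)O 1/3
(2,6)X 1/3
(3,0)O 1/2
(3,1)X 1/3
(3,2)X 1/3
(3,3)O 1/3
(3,4)O 1/2
(3,5)X 0/3
(3,6)O 0/2
Sum over 20 agents: 0/1 + 0/1 + 0/3 + 1/2 + 0/1 + 1/3 + 1/3 + 2/3 + 3/4 + 1/3 + 0/2 + 1/3 + 1/3 + 1/2 + 1/3 + 1/3 + 1/3 + 1/2 + 0/3 + 0/2 = 67/12; mean = 67/12 ÷ 20 = 67/240 = 0.279166… → 0.279.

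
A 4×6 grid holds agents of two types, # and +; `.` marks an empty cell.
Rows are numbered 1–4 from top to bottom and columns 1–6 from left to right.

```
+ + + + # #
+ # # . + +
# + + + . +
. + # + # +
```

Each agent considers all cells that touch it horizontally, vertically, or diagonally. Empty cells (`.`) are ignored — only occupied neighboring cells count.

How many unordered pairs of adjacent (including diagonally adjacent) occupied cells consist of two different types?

29

Scan each occupied cell's neighbors to the right and below (and the two forward diagonals) so each pair is counted once.
From row 1: 11 unlike of 18 pairs (running 11/18).
From row 2: 7 unlike of 14 pairs (running 18/32).
From row 3: 7 unlike of 14 pairs (running 25/46).
From row 4: 4 unlike of 4 pairs (running 29/50).
Total adjacent occupied pairs: 50; unlike-type pairs: 29.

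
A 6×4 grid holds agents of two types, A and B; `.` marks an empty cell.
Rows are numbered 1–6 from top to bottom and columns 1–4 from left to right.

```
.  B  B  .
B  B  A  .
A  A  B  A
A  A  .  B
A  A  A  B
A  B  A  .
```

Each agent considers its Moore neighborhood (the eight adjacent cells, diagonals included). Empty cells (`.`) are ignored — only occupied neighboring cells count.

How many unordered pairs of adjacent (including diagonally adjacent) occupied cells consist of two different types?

20

Scan each occupied cell's neighbors to the right and below (and the two forward diagonals) so each pair is counted once.
From row 1: 2 unlike of 6 pairs (running 2/6).
From row 2: 6 unlike of 10 pairs (running 8/16).
From row 3: 4 unlike of 10 pairs (running 12/26).
From row 4: 1 unlike of 8 pairs (running 13/34).
From row 5: 5 unlike of 11 pairs (running 18/45).
From row 6: 2 unlike of 2 pairs (running 20/47).
Total adjacent occupied pairs: 47; unlike-type pairs: 20.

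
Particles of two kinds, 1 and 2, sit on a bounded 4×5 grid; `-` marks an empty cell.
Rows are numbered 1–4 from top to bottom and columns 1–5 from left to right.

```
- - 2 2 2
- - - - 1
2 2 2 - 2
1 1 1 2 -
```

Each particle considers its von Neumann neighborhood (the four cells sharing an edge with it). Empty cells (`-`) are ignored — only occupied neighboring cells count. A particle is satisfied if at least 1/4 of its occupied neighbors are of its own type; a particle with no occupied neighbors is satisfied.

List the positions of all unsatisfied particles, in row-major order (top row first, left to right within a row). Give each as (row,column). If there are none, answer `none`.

Row 1: (1,3)2 1/1 satisfied · (1,4)2 2/2 satisfied · (1,5)2 1/2 satisfied
Row 2: (2,5)1 0/2 not
Row 3: (3,1)2 1/2 satisfied · (3,2)2 2/3 satisfied · (3,3)2 1/2 satisfied · (3,5)2 0/1 not
Row 4: (4,1)1 1/2 satisfied · (4,2)1 2/3 satisfied · (4,3)1 1/3 satisfied · (4,4)2 0/1 not

(2,5), (3,5), (4,4)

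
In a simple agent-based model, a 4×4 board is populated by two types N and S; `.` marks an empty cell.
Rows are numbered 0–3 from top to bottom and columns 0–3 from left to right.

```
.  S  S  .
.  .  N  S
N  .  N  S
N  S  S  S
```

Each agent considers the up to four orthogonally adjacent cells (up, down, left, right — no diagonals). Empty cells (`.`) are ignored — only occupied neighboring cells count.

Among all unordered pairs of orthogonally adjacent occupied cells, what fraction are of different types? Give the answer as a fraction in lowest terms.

Scan each occupied cell's neighbors to the right and below so each pair is counted once.
Row 0: S(0,1)–S(0,2)= S(0,2)–N(1,2)≠  → 1/2 unlike.
Row 1: N(1,2)–S(1,3)≠ N(1,2)–N(2,2)= S(1,3)–S(2,3)=  → 1/3 unlike.
Row 2: N(2,0)–N(3,0)= N(2,2)–S(2,3)≠ N(2,2)–S(3,2)≠ S(2,3)–S(3,3)=  → 2/4 unlike.
Row 3: N(3,0)–S(3,1)≠ S(3,1)–S(3,2)= S(3,2)–S(3,3)=  → 1/3 unlike.
Total adjacent occupied pairs: 12; unlike-type pairs: 5.
5/12 is already in lowest terms.

5/12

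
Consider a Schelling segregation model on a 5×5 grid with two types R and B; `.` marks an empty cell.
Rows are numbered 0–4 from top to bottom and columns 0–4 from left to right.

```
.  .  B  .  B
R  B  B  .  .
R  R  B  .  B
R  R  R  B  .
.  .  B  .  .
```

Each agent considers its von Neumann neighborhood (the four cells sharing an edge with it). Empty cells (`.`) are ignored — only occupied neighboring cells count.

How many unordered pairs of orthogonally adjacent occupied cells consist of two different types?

Scan each occupied cell's neighbors to the right and below so each pair is counted once.
From row 0: 0 unlike of 1 pairs (running 0/1).
From row 1: 2 unlike of 5 pairs (running 2/6).
From row 2: 2 unlike of 5 pairs (running 4/11).
From row 3: 2 unlike of 4 pairs (running 6/15).
Total adjacent occupied pairs: 15; unlike-type pairs: 6.

6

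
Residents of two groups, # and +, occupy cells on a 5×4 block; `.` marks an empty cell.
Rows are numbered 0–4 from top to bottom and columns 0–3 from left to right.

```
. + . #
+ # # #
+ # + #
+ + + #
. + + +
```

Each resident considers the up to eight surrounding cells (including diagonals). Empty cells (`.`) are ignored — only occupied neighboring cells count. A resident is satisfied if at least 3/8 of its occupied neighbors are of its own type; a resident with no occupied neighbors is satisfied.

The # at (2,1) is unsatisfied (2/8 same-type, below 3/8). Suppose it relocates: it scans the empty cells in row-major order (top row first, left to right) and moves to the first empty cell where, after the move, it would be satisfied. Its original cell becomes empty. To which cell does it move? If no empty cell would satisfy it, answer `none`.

Vacating (2,1). Empty cells in order:
  (0,0): 1/3 same-type → still unsatisfied.
  (0,2): 4/5 same-type → satisfied — stop here.

(0,2)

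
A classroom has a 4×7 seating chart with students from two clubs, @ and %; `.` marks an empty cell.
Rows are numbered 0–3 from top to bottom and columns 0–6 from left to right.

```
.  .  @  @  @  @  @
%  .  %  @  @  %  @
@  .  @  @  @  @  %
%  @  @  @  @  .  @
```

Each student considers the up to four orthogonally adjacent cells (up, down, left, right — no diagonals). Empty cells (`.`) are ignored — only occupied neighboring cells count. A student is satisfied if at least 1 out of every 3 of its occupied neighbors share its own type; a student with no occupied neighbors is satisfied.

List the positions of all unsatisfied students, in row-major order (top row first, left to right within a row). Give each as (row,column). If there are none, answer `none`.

Row 0: (0,2)@ 1/2 ✓ · (0,3)@ 3/3 ✓ · (0,4)@ 3/3 ✓ · (0,5)@ 2/3 ✓ · (0,6)@ 2/2 ✓
Row 1: (1,0)% 0/1 ✗ · (1,2)% 0/3 ✗ · (1,3)@ 3/4 ✓ · (1,4)@ 3/4 ✓ · (1,5)% 0/4 ✗ · (1,6)@ 1/3 ✓
Row 2: (2,0)@ 0/2 ✗ · (2,2)@ 2/3 ✓ · (2,3)@ 4/4 ✓ · (2,4)@ 4/4 ✓ · (2,5)@ 1/3 ✓ · (2,6)% 0/3 ✗
Row 3: (3,0)% 0/2 ✗ · (3,1)@ 1/2 ✓ · (3,2)@ 3/3 ✓ · (3,3)@ 3/3 ✓ · (3,4)@ 2/2 ✓ · (3,6)@ 0/1 ✗

(1,0), (1,2), (1,5), (2,0), (2,6), (3,0), (3,6)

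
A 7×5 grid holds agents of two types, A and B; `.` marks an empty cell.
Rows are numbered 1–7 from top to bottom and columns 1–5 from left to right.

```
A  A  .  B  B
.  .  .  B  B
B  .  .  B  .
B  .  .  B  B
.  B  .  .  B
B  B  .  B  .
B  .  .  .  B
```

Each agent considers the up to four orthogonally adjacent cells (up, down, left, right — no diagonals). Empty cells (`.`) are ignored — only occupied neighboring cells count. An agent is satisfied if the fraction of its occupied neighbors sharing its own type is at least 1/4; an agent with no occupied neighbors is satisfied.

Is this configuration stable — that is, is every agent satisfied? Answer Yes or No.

Yes

(1,1)A 1/1 ok
(1,2)A 1/1 ok
(1,4)B 2/2 ok
(1,5)B 2/2 ok
(2,4)B 3/3 ok
(2,5)B 2/2 ok
(3,1)B 1/1 ok
(3,4)B 2/2 ok
(4,1)B 1/1 ok
(4,4)B 2/2 ok
(4,5)B 2/2 ok
(5,2)B 1/1 ok
(5,5)B 1/1 ok
(6,1)B 2/2 ok
(6,2)B 2/2 ok
(6,4)B 0/0 ok
(7,1)B 1/1 ok
(7,5)B 0/0 ok
All meet the threshold, so the configuration is stable.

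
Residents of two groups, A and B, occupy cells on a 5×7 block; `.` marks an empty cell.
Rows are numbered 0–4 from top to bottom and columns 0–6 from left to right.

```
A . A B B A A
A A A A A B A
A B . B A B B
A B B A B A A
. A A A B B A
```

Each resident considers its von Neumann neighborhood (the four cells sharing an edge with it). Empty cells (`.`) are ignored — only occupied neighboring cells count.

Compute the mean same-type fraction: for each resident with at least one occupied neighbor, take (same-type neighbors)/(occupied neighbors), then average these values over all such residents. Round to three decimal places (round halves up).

Row 0: (0,0)A 1/1 · (0,2)A 1/2 · (0,3)B 1/3 · (0,4)B 1/3 · (0,5)A 1/3 · (0,6)A 2/2
Row 1: (1,0)A 3/3 · (1,1)A 2/3 · (1,2)A 3/3 · (1,3)A 2/4 · (1,4)A 2/4 · (1,5)B 1/4 · (1,6)A 1/3
Row 2: (2,0)A 2/3 · (2,1)B 1/3 · (2,3)B 0/3 · (2,4)A 1/4 · (2,5)B 2/4 · (2,6)B 1/3
Row 3: (3,0)A 1/2 · (3,1)B 2/4 · (3,2)B 1/3 · (3,3)A 1/4 · (3,4)B 1/4 · (3,5)A 1/4 · (3,6)A 2/3
Row 4: (4,1)A 1/2 · (4,2)A 2/3 · (4,3)A 2/3 · (4,4)B 2/3 · (4,5)B 1/3 · (4,6)A 1/2
Sum over 32 residents: 1/1 + 1/2 + 1/3 + 1/3 + 1/3 + 2/2 + 3/3 + 2/3 + 3/3 + 2/4 + 2/4 + 1/4 + 1/3 + 2/3 + 1/3 + 0/3 + 1/4 + 2/4 + 1/3 + 1/2 + 2/4 + 1/3 + 1/4 + 1/4 + 1/4 + 2/3 + 1/2 + 2/3 + 2/3 + 2/3 + 1/3 + 1/2 = 191/12; mean = 191/12 ÷ 32 = 191/384 = 0.497395… → 0.497.

0.497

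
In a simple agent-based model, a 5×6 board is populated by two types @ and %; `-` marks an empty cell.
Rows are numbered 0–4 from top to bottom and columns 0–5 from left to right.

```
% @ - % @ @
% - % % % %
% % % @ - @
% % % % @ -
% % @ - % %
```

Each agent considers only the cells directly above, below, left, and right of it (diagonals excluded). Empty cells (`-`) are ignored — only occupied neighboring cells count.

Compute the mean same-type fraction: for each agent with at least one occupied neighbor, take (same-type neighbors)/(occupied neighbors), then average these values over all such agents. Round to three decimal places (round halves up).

0.583

(0,0)% 1/2
(0,1)@ 0/1
(0,3)% 1/2
(0,4)@ 1/3
(0,5)@ 1/2
(1,0)% 2/2
(1,2)% 2/2
(1,3)% 3/4
(1,4)% 2/3
(1,5)% 1/3
(2,0)% 3/3
(2,1)% 3/3
(2,2)% 3/4
(2,3)@ 0/3
(2,5)@ 0/1
(3,0)% 3/3
(3,1)% 4/4
(3,2)% 3/4
(3,3)% 1/3
(3,4)@ 0/2
(4,0)% 2/2
(4,1)% 2/3
(4,2)@ 0/2
(4,4)% 1/2
(4,5)% 1/1
Sum over 25 agents: 1/2 + 0/1 + 1/2 + 1/3 + 1/2 + 2/2 + 2/2 + 3/4 + 2/3 + 1/3 + 3/3 + 3/3 + 3/4 + 0/3 + 0/1 + 3/3 + 4/4 + 3/4 + 1/3 + 0/2 + 2/2 + 2/3 + 0/2 + 1/2 + 1/1 = 175/12; mean = 175/12 ÷ 25 = 7/12 = 0.583333… → 0.583.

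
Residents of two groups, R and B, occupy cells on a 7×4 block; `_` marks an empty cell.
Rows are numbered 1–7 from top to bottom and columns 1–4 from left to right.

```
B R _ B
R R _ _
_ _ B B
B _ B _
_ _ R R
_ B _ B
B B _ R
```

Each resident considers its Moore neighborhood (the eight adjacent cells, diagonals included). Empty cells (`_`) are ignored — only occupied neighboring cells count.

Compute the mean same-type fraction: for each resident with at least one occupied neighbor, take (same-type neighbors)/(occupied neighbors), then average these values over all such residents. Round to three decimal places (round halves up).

0.518

(1,1)B 0/3
(1,2)R 2/3
(1,4)B — no occupied neighbors
(2,1)R 2/3
(2,2)R 2/4
(3,3)B 2/3
(3,4)B 2/2
(4,1)B — no occupied neighbors
(4,3)B 2/4
(5,3)R 1/4
(5,4)R 1/3
(6,2)B 2/3
(6,4)B 0/3
(7,1)B 2/2
(7,2)B 2/2
(7,4)R 0/1
Sum over 14 residents: 0/3 + 2/3 + 2/3 + 2/4 + 2/3 + 2/2 + 2/4 + 1/4 + 1/3 + 2/3 + 0/3 + 2/2 + 2/2 + 0/1 = 29/4; mean = 29/4 ÷ 14 = 29/56 = 0.517857… → 0.518.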